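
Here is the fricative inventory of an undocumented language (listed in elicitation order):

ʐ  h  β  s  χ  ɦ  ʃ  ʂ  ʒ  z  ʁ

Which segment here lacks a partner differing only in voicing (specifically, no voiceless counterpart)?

Alveolar: /s/ ~ /z/
Postalveolar: /ʃ/ ~ /ʒ/
Retroflex: /ʂ/ ~ /ʐ/
Uvular: /χ/ ~ /ʁ/
Glottal: /h/ ~ /ɦ/
Bilabial: only /β/ (voiced); no voiceless partner.
So /β/ is the unpaired segment.

/β/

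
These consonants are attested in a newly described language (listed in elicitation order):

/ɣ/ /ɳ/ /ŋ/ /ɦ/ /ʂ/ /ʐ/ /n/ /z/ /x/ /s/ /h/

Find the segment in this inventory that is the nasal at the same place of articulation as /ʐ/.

/ɳ/

/ʐ/ is a voiced retroflex fricative.
The nasal at the same place is a retroflex nasal — in this inventory, /ɳ/.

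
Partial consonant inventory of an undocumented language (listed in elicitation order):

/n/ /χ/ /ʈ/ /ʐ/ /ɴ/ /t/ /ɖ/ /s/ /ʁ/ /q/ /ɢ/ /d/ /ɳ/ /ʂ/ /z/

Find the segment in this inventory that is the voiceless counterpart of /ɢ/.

/q/

/ɢ/ is a voiced uvular stop.
The voiceless counterpart is a voiceless uvular stop — in this inventory, /q/.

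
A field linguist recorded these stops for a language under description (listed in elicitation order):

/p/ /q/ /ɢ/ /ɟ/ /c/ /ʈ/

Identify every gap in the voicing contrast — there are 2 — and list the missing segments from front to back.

Voiceless: /p/ (bilabial), /ʈ/ (retroflex), /c/ (palatal), /q/ (uvular).
Voiced: /ɟ/ (palatal), /ɢ/ (uvular).
Gaps, from front to back: bilabial lacks voiced (/b/); retroflex lacks voiced (/ɖ/).

/b/, /ɖ/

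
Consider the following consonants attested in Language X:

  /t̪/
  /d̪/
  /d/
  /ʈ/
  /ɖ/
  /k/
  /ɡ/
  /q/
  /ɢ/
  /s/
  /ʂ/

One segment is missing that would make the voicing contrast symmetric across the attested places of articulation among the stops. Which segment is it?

/t/

Voiceless: /t̪/ (dental), /ʈ/ (retroflex), /k/ (velar), /q/ (uvular).
Voiced: /d̪/ (dental), /d/ (alveolar), /ɖ/ (retroflex), /ɡ/ (velar), /ɢ/ (uvular).
The alveolar row has no voiceless member, so the gap is the voiceless alveolar stop /t/.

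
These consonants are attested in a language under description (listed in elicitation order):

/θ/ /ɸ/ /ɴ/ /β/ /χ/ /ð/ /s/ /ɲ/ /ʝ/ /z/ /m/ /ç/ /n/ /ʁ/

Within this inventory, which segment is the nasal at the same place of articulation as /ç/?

/ç/ is a voiceless palatal fricative.
The nasal at the same place is a palatal nasal — in this inventory, /ɲ/.

/ɲ/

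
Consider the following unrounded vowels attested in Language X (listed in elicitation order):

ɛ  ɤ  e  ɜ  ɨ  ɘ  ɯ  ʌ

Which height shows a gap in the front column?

high

high: front —, central /ɨ/, back /ɯ/.
high-mid: front /e/, central /ɘ/, back /ɤ/.
low-mid: front /ɛ/, central /ɜ/, back /ʌ/.
Every height has a front member except high, where /i/ would be expected.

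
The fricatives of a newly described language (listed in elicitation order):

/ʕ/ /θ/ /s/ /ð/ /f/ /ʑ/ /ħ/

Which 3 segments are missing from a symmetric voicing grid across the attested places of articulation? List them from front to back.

Voiceless: /f/ (labiodental), /θ/ (dental), /s/ (alveolar), /ħ/ (pharyngeal).
Voiced: /ð/ (dental), /ʑ/ (alveolo-palatal), /ʕ/ (pharyngeal).
Gaps, from front to back: labiodental lacks voiced (/v/); alveolar lacks voiced (/z/); alveolo-palatal lacks voiceless (/ɕ/).

/v/, /z/, /ɕ/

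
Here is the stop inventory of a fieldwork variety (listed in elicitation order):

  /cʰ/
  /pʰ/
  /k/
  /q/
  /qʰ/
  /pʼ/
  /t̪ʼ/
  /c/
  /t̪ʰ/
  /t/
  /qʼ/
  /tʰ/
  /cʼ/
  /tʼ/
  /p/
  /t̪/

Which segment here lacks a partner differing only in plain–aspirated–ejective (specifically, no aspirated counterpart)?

/k/

Bilabial: /p/ ~ /pʰ/ ~ /pʼ/
Dental: /t̪/ ~ /t̪ʰ/ ~ /t̪ʼ/
Alveolar: /t/ ~ /tʰ/ ~ /tʼ/
Palatal: /c/ ~ /cʰ/ ~ /cʼ/
Uvular: /q/ ~ /qʰ/ ~ /qʼ/
Velar: only /k/ (plain); no aspirated partner.
So /k/ is the unpaired segment.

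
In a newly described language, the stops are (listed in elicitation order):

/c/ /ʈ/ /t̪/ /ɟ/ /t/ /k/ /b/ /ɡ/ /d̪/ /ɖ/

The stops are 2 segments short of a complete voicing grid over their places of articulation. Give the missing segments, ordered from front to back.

/p/, /d/

bilabial: voiceless —, voiced /b/.
dental: voiceless /t̪/, voiced /d̪/.
alveolar: voiceless /t/, voiced —.
retroflex: voiceless /ʈ/, voiced /ɖ/.
palatal: voiceless /c/, voiced /ɟ/.
velar: voiceless /k/, voiced /ɡ/.
Gaps, from front to back: bilabial lacks voiceless (/p/); alveolar lacks voiced (/d/).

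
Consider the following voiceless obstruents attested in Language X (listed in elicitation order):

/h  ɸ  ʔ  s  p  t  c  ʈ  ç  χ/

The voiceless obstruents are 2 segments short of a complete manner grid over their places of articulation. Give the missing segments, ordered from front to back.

place of articulation  stop      fricative
bilabial          p         ɸ       
alveolar          t         s       
retroflex         ʈ         —       
palatal           c         ç       
uvular            —         χ       
glottal           ʔ         h       
Gaps, from front to back: retroflex lacks fricative (/ʂ/); uvular lacks stop (/q/).

/ʂ/, /q/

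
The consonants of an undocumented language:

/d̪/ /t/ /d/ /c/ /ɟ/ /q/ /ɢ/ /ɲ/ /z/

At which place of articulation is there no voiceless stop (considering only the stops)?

dental: voiceless —, voiced /d̪/.
alveolar: voiceless /t/, voiced /d/.
palatal: voiceless /c/, voiced /ɟ/.
uvular: voiceless /q/, voiced /ɢ/.
Every place of articulation has a voiceless member except dental, where /t̪/ would be expected.

dental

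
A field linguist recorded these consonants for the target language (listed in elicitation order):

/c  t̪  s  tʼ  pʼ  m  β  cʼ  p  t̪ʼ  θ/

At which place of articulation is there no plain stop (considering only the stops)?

bilabial: plain /p/, ejective /pʼ/.
dental: plain /t̪/, ejective /t̪ʼ/.
alveolar: plain —, ejective /tʼ/.
palatal: plain /c/, ejective /cʼ/.
Every place of articulation has a plain member except alveolar, where /t/ would be expected.

alveolar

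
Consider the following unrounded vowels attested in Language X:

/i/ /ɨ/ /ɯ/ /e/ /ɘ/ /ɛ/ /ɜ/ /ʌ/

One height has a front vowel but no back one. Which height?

high-mid

height            front     central   back    
high              i         ɨ         ɯ       
high-mid          e         ɘ         —       
low-mid           ɛ         ɜ         ʌ       
Every height has a back member except high-mid, where /ɤ/ would be expected.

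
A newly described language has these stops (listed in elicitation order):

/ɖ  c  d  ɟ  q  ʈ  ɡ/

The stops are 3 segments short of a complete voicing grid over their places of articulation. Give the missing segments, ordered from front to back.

place of articulation  voiceless  voiced  
alveolar          —         d       
retroflex         ʈ         ɖ       
palatal           c         ɟ       
velar             —         ɡ       
uvular            q         —       
Gaps, from front to back: alveolar lacks voiceless (/t/); velar lacks voiceless (/k/); uvular lacks voiced (/ɢ/).

/t/, /k/, /ɢ/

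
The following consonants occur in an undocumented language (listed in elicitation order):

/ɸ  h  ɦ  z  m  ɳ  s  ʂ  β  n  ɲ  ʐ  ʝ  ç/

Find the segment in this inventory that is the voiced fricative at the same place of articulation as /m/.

/m/ is a bilabial nasal.
The voiced fricative at the same place is a voiced bilabial fricative — in this inventory, /β/.

/β/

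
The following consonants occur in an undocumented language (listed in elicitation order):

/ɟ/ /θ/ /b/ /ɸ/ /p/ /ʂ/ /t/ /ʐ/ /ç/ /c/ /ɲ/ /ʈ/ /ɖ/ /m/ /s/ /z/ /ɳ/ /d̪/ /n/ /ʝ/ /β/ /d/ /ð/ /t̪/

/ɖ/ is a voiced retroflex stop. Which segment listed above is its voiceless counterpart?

/ʈ/

The voiceless counterpart is a voiceless retroflex stop — in this inventory, /ʈ/.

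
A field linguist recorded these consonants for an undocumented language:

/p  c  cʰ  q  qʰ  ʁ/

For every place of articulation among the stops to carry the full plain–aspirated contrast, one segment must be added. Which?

/pʰ/

bilabial: plain /p/, aspirated —.
palatal: plain /c/, aspirated /cʰ/.
uvular: plain /q/, aspirated /qʰ/.
The bilabial row has no aspirated member, so the gap is the aspirated bilabial stop /pʰ/.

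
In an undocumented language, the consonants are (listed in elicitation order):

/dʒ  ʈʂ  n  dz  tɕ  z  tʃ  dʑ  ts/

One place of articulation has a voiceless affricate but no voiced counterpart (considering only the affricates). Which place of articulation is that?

retroflex

Voiceless: /ts/ (alveolar), /tʃ/ (postalveolar), /ʈʂ/ (retroflex), /tɕ/ (alveolo-palatal).
Voiced: /dz/ (alveolar), /dʒ/ (postalveolar), /dʑ/ (alveolo-palatal).
Every place of articulation has a voiced member except retroflex, where /ɖʐ/ would be expected.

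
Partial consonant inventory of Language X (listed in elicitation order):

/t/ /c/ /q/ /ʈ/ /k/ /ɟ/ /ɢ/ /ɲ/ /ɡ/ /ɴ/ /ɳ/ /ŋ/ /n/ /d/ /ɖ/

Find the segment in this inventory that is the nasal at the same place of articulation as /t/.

/t/ is a voiceless alveolar stop.
The nasal at the same place is an alveolar nasal — in this inventory, /n/.

/n/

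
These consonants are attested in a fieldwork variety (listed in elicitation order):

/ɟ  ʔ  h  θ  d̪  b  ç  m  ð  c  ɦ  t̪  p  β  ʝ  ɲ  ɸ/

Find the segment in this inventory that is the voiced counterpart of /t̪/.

/t̪/ is a voiceless dental stop.
The voiced counterpart is a voiced dental stop — in this inventory, /d̪/.

/d̪/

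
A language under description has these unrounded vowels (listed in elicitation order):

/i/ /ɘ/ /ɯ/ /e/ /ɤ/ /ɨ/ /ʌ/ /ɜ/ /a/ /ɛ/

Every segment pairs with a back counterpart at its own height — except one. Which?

/a/

High: /i/ ~ /ɨ/ ~ /ɯ/
High-mid: /e/ ~ /ɘ/ ~ /ɤ/
Low-mid: /ɛ/ ~ /ɜ/ ~ /ʌ/
Low: only /a/ (front); no back partner.
So /a/ is the unpaired segment.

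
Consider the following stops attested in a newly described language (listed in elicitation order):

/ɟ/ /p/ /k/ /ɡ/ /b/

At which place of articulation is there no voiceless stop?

palatal

bilabial: voiceless /p/, voiced /b/.
palatal: voiceless —, voiced /ɟ/.
velar: voiceless /k/, voiced /ɡ/.
Every place of articulation has a voiceless member except palatal, where /c/ would be expected.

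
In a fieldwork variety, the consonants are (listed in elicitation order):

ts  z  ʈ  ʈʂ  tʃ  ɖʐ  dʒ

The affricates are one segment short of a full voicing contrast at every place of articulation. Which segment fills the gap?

/dz/

Voiceless: /ts/ (alveolar), /tʃ/ (postalveolar), /ʈʂ/ (retroflex).
Voiced: /dʒ/ (postalveolar), /ɖʐ/ (retroflex).
The alveolar row has no voiced member, so the gap is the voiced alveolar affricate /dz/.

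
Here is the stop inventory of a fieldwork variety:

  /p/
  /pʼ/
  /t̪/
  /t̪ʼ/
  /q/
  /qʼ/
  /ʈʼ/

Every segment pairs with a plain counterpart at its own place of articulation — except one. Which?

/ʈʼ/

Bilabial: /p/ ~ /pʼ/
Dental: /t̪/ ~ /t̪ʼ/
Uvular: /q/ ~ /qʼ/
Retroflex: only /ʈʼ/ (ejective); no plain partner.
So /ʈʼ/ is the unpaired segment.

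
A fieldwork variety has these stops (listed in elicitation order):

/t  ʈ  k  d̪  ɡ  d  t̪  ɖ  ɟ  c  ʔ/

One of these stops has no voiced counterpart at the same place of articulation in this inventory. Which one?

Dental: /t̪/ ~ /d̪/
Alveolar: /t/ ~ /d/
Retroflex: /ʈ/ ~ /ɖ/
Palatal: /c/ ~ /ɟ/
Velar: /k/ ~ /ɡ/
Glottal: only /ʔ/ (voiceless); no voiced partner.
So /ʔ/ is the unpaired segment.

/ʔ/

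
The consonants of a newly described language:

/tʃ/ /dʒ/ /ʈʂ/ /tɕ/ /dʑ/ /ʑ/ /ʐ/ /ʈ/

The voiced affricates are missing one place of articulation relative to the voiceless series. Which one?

place of articulation  voiceless  voiced  
postalveolar      tʃ        dʒ      
retroflex         ʈʂ        —       
alveolo-palatal   tɕ        dʑ      
Every place of articulation has a voiced member except retroflex, where /ɖʐ/ would be expected.

retroflex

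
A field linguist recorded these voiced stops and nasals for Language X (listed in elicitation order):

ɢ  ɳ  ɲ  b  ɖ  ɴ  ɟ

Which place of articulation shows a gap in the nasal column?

Oral stop: /b/ (bilabial), /ɖ/ (retroflex), /ɟ/ (palatal), /ɢ/ (uvular).
Nasal: /ɳ/ (retroflex), /ɲ/ (palatal), /ɴ/ (uvular).
Every place of articulation has a nasal member except bilabial, where /m/ would be expected.

bilabial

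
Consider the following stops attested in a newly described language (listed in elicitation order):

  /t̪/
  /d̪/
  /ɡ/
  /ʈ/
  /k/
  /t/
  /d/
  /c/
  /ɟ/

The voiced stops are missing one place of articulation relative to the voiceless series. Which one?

dental: voiceless /t̪/, voiced /d̪/.
alveolar: voiceless /t/, voiced /d/.
retroflex: voiceless /ʈ/, voiced —.
palatal: voiceless /c/, voiced /ɟ/.
velar: voiceless /k/, voiced /ɡ/.
Every place of articulation has a voiced member except retroflex, where /ɖ/ would be expected.

retroflex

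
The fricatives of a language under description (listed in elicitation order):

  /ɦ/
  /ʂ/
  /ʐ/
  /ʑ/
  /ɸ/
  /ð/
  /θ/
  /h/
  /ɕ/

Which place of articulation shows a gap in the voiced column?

bilabial

place of articulation  voiceless  voiced  
bilabial          ɸ         —       
dental            θ         ð       
retroflex         ʂ         ʐ       
alveolo-palatal   ɕ         ʑ       
glottal           h         ɦ       
Every place of articulation has a voiced member except bilabial, where /β/ would be expected.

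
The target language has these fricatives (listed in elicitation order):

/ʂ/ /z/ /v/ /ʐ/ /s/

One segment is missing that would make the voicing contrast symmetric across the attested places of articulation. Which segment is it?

/f/

Voiceless: /s/ (alveolar), /ʂ/ (retroflex).
Voiced: /v/ (labiodental), /z/ (alveolar), /ʐ/ (retroflex).
The labiodental row has no voiceless member, so the gap is the voiceless labiodental fricative /f/.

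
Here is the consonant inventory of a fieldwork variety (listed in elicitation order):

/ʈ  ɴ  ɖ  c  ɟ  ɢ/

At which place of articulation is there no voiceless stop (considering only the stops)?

uvular

place of articulation  voiceless  voiced  
retroflex         ʈ         ɖ       
palatal           c         ɟ       
uvular            —         ɢ       
Every place of articulation has a voiceless member except uvular, where /q/ would be expected.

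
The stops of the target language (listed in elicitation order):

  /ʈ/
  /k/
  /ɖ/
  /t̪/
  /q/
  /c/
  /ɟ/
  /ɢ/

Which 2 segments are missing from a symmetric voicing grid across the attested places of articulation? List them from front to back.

dental: voiceless /t̪/, voiced —.
retroflex: voiceless /ʈ/, voiced /ɖ/.
palatal: voiceless /c/, voiced /ɟ/.
velar: voiceless /k/, voiced —.
uvular: voiceless /q/, voiced /ɢ/.
Gaps, from front to back: dental lacks voiced (/d̪/); velar lacks voiced (/ɡ/).

/d̪/, /ɡ/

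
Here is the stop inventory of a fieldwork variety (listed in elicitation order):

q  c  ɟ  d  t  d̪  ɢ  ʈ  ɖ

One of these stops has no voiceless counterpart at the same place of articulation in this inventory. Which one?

Alveolar: /t/ ~ /d/
Retroflex: /ʈ/ ~ /ɖ/
Palatal: /c/ ~ /ɟ/
Uvular: /q/ ~ /ɢ/
Dental: only /d̪/ (voiced); no voiceless partner.
So /d̪/ is the unpaired segment.

/d̪/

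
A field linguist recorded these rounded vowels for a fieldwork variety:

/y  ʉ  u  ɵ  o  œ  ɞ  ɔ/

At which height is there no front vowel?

high-mid

height            front     central   back    
high              y         ʉ         u       
high-mid          —         ɵ         o       
low-mid           œ         ɞ         ɔ       
Every height has a front member except high-mid, where /ø/ would be expected.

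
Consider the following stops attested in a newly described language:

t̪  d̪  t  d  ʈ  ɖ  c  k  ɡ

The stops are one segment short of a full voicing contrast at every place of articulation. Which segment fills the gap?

place of articulation  voiceless  voiced  
dental            t̪        d̪      
alveolar          t         d       
retroflex         ʈ         ɖ       
palatal           c         —       
velar             k         ɡ       
The palatal row has no voiced member, so the gap is the voiced palatal stop /ɟ/.

/ɟ/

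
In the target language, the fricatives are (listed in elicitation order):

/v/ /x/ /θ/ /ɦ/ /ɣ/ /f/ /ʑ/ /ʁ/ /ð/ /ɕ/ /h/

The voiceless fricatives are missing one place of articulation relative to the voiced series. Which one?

labiodental: voiceless /f/, voiced /v/.
dental: voiceless /θ/, voiced /ð/.
alveolo-palatal: voiceless /ɕ/, voiced /ʑ/.
velar: voiceless /x/, voiced /ɣ/.
uvular: voiceless —, voiced /ʁ/.
glottal: voiceless /h/, voiced /ɦ/.
Every place of articulation has a voiceless member except uvular, where /χ/ would be expected.

uvular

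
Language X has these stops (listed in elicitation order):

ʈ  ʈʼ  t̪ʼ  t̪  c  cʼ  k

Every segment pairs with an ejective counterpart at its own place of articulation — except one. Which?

/k/

Dental: /t̪/ ~ /t̪ʼ/
Retroflex: /ʈ/ ~ /ʈʼ/
Palatal: /c/ ~ /cʼ/
Velar: only /k/ (plain); no ejective partner.
So /k/ is the unpaired segment.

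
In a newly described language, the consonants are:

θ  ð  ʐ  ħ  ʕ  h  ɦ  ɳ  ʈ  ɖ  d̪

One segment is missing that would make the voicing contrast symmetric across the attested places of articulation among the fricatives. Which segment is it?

Voiceless: /θ/ (dental), /ħ/ (pharyngeal), /h/ (glottal).
Voiced: /ð/ (dental), /ʐ/ (retroflex), /ʕ/ (pharyngeal), /ɦ/ (glottal).
The retroflex row has no voiceless member, so the gap is the voiceless retroflex fricative /ʂ/.

/ʂ/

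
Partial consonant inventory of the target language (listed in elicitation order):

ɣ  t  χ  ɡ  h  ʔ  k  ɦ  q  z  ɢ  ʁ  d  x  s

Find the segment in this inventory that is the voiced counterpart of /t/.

/t/ is a voiceless alveolar stop.
The voiced counterpart is a voiced alveolar stop — in this inventory, /d/.

/d/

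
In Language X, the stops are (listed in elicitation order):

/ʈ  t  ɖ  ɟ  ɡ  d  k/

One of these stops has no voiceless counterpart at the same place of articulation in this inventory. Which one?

Alveolar: /t/ ~ /d/
Retroflex: /ʈ/ ~ /ɖ/
Velar: /k/ ~ /ɡ/
Palatal: only /ɟ/ (voiced); no voiceless partner.
So /ɟ/ is the unpaired segment.

/ɟ/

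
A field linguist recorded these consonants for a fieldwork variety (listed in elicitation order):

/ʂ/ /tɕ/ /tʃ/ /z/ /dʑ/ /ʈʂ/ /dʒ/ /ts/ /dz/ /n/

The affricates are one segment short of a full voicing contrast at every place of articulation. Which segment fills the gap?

alveolar: voiceless /ts/, voiced /dz/.
postalveolar: voiceless /tʃ/, voiced /dʒ/.
retroflex: voiceless /ʈʂ/, voiced —.
alveolo-palatal: voiceless /tɕ/, voiced /dʑ/.
The retroflex row has no voiced member, so the gap is the voiced retroflex affricate /ɖʐ/.

/ɖʐ/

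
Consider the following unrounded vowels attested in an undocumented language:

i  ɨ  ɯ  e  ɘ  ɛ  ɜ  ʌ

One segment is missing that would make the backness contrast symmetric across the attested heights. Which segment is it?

/ɤ/

Front: /i/ (high), /e/ (high-mid), /ɛ/ (low-mid).
Central: /ɨ/ (high), /ɘ/ (high-mid), /ɜ/ (low-mid).
Back: /ɯ/ (high), /ʌ/ (low-mid).
The high-mid row has no back member, so the gap is the high-mid back unrounded vowel /ɤ/.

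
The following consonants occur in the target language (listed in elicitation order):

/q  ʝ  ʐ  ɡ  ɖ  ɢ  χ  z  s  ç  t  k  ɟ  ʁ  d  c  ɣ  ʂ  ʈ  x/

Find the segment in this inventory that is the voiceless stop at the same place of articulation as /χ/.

/q/

/χ/ is a voiceless uvular fricative.
The voiceless stop at the same place is a voiceless uvular stop — in this inventory, /q/.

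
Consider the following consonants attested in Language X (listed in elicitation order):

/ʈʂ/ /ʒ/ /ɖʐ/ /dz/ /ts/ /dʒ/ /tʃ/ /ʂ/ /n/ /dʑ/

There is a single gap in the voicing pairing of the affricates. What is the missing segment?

/tɕ/

place of articulation  voiceless  voiced  
alveolar          ts        dz      
postalveolar      tʃ        dʒ      
retroflex         ʈʂ        ɖʐ      
alveolo-palatal   —         dʑ      
The alveolo-palatal row has no voiceless member, so the gap is the voiceless alveolo-palatal affricate /tɕ/.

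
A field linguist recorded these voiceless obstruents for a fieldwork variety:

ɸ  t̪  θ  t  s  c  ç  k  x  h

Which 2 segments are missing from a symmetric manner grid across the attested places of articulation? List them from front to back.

Stop: /t̪/ (dental), /t/ (alveolar), /c/ (palatal), /k/ (velar).
Fricative: /ɸ/ (bilabial), /θ/ (dental), /s/ (alveolar), /ç/ (palatal), /x/ (velar), /h/ (glottal).
Gaps, from front to back: bilabial lacks stop (/p/); glottal lacks stop (/ʔ/).

/p/, /ʔ/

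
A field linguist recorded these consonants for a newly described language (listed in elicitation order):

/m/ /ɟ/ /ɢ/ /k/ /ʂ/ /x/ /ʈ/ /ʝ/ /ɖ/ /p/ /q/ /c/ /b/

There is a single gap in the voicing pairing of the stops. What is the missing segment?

bilabial: voiceless /p/, voiced /b/.
retroflex: voiceless /ʈ/, voiced /ɖ/.
palatal: voiceless /c/, voiced /ɟ/.
velar: voiceless /k/, voiced —.
uvular: voiceless /q/, voiced /ɢ/.
The velar row has no voiced member, so the gap is the voiced velar stop /ɡ/.

/ɡ/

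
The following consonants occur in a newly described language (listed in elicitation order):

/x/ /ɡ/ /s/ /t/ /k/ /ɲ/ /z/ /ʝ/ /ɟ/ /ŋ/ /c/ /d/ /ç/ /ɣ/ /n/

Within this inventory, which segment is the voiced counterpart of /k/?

/ɡ/

/k/ is a voiceless velar stop.
The voiced counterpart is a voiced velar stop — in this inventory, /ɡ/.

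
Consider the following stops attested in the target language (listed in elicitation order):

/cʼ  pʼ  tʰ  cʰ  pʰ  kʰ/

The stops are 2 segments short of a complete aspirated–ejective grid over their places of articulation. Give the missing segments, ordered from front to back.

place of articulation  aspirated  ejective
bilabial          pʰ        pʼ      
alveolar          tʰ        —       
palatal           cʰ        cʼ      
velar             kʰ        —       
Gaps, from front to back: alveolar lacks ejective (/tʼ/); velar lacks ejective (/kʼ/).

/tʼ/, /kʼ/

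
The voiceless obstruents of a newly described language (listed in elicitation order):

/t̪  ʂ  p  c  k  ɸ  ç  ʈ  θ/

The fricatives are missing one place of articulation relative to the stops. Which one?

bilabial: stop /p/, fricative /ɸ/.
dental: stop /t̪/, fricative /θ/.
retroflex: stop /ʈ/, fricative /ʂ/.
palatal: stop /c/, fricative /ç/.
velar: stop /k/, fricative —.
Every place of articulation has a fricative member except velar, where /x/ would be expected.

velar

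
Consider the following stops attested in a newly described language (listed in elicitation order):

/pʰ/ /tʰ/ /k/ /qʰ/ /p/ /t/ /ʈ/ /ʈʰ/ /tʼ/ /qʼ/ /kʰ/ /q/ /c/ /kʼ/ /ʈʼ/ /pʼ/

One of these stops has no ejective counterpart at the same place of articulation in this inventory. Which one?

Bilabial: /p/ ~ /pʰ/ ~ /pʼ/
Alveolar: /t/ ~ /tʰ/ ~ /tʼ/
Retroflex: /ʈ/ ~ /ʈʰ/ ~ /ʈʼ/
Velar: /k/ ~ /kʰ/ ~ /kʼ/
Uvular: /q/ ~ /qʰ/ ~ /qʼ/
Palatal: only /c/ (plain); no ejective partner.
So /c/ is the unpaired segment.

/c/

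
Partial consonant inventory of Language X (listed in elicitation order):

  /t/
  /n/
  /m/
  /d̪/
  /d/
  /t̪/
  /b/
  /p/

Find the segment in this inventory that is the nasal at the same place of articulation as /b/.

/b/ is a voiced bilabial stop.
The nasal at the same place is a bilabial nasal — in this inventory, /m/.

/m/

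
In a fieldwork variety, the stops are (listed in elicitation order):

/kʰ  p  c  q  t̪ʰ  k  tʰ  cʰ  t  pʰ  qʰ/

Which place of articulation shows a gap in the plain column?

dental

place of articulation  plain     aspirated
bilabial          p         pʰ      
dental            —         t̪ʰ     
alveolar          t         tʰ      
palatal           c         cʰ      
velar             k         kʰ      
uvular            q         qʰ      
Every place of articulation has a plain member except dental, where /t̪/ would be expected.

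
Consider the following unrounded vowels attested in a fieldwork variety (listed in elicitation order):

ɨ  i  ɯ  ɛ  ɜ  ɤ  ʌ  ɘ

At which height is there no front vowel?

high-mid

high: front /i/, central /ɨ/, back /ɯ/.
high-mid: front —, central /ɘ/, back /ɤ/.
low-mid: front /ɛ/, central /ɜ/, back /ʌ/.
Every height has a front member except high-mid, where /e/ would be expected.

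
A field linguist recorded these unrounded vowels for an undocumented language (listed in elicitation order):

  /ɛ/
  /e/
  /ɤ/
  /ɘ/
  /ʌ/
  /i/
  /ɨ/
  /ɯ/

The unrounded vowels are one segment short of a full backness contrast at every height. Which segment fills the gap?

height            front     central   back    
high              i         ɨ         ɯ       
high-mid          e         ɘ         ɤ       
low-mid           ɛ         —         ʌ       
The low-mid row has no central member, so the gap is the low-mid central unrounded vowel /ɜ/.

/ɜ/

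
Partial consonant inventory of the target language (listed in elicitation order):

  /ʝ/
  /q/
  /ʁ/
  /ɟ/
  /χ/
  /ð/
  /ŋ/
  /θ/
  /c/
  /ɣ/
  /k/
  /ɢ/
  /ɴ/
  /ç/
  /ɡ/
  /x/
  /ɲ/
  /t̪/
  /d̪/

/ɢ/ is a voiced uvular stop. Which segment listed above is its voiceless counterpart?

/q/

The voiceless counterpart is a voiceless uvular stop — in this inventory, /q/.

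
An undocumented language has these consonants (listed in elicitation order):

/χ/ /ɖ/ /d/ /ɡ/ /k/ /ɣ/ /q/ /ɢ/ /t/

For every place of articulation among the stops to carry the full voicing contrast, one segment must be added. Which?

Voiceless: /t/ (alveolar), /k/ (velar), /q/ (uvular).
Voiced: /d/ (alveolar), /ɖ/ (retroflex), /ɡ/ (velar), /ɢ/ (uvular).
The retroflex row has no voiceless member, so the gap is the voiceless retroflex stop /ʈ/.

/ʈ/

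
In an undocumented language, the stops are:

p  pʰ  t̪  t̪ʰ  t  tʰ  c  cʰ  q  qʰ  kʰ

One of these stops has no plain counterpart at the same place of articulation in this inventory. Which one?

Bilabial: /p/ ~ /pʰ/
Dental: /t̪/ ~ /t̪ʰ/
Alveolar: /t/ ~ /tʰ/
Palatal: /c/ ~ /cʰ/
Uvular: /q/ ~ /qʰ/
Velar: only /kʰ/ (aspirated); no plain partner.
So /kʰ/ is the unpaired segment.

/kʰ/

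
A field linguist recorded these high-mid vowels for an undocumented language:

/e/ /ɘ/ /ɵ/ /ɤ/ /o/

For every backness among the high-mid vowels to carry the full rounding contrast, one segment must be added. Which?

/ø/

front: unrounded /e/, rounded —.
central: unrounded /ɘ/, rounded /ɵ/.
back: unrounded /ɤ/, rounded /o/.
The front row has no rounded member, so the gap is the front rounded vowel /ø/.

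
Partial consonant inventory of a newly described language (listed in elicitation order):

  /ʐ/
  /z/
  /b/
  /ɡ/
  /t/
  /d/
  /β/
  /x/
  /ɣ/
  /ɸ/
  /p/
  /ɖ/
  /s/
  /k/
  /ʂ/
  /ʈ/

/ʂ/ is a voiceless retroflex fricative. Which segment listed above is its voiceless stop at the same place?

/ʈ/

The voiceless stop at the same place is a voiceless retroflex stop — in this inventory, /ʈ/.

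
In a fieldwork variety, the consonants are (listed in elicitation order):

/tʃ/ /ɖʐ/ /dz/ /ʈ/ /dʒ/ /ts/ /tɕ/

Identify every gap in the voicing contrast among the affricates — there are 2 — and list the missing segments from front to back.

/ʈʂ/, /dʑ/

alveolar: voiceless /ts/, voiced /dz/.
postalveolar: voiceless /tʃ/, voiced /dʒ/.
retroflex: voiceless —, voiced /ɖʐ/.
alveolo-palatal: voiceless /tɕ/, voiced —.
Gaps, from front to back: retroflex lacks voiceless (/ʈʂ/); alveolo-palatal lacks voiced (/dʑ/).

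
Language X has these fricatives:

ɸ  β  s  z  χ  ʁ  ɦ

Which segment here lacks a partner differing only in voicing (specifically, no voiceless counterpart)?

/ɦ/

Bilabial: /ɸ/ ~ /β/
Alveolar: /s/ ~ /z/
Uvular: /χ/ ~ /ʁ/
Glottal: only /ɦ/ (voiced); no voiceless partner.
So /ɦ/ is the unpaired segment.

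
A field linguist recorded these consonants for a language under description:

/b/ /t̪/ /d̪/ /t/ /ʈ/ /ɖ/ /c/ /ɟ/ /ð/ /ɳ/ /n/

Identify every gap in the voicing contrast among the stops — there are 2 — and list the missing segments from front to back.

Voiceless: /t̪/ (dental), /t/ (alveolar), /ʈ/ (retroflex), /c/ (palatal).
Voiced: /b/ (bilabial), /d̪/ (dental), /ɖ/ (retroflex), /ɟ/ (palatal).
Gaps, from front to back: bilabial lacks voiceless (/p/); alveolar lacks voiced (/d/).

/p/, /d/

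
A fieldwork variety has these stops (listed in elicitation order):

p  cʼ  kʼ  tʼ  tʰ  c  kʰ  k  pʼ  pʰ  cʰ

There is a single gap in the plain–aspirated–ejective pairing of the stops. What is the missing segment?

Plain: /p/ (bilabial), /c/ (palatal), /k/ (velar).
Aspirated: /pʰ/ (bilabial), /tʰ/ (alveolar), /cʰ/ (palatal), /kʰ/ (velar).
Ejective: /pʼ/ (bilabial), /tʼ/ (alveolar), /cʼ/ (palatal), /kʼ/ (velar).
The alveolar row has no plain member, so the gap is the plain alveolar stop /t/.

/t/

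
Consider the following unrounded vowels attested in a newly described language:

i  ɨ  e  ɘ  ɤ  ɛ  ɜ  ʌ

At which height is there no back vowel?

height            front     central   back    
high              i         ɨ         —       
high-mid          e         ɘ         ɤ       
low-mid           ɛ         ɜ         ʌ       
Every height has a back member except high, where /ɯ/ would be expected.

high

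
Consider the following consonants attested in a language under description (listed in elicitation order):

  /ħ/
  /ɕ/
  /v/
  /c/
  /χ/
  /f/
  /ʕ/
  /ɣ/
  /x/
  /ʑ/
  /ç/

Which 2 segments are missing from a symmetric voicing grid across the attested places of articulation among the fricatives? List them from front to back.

/ʝ/, /ʁ/

place of articulation  voiceless  voiced  
labiodental       f         v       
alveolo-palatal   ɕ         ʑ       
palatal           ç         —       
velar             x         ɣ       
uvular            χ         —       
pharyngeal        ħ         ʕ       
Gaps, from front to back: palatal lacks voiced (/ʝ/); uvular lacks voiced (/ʁ/).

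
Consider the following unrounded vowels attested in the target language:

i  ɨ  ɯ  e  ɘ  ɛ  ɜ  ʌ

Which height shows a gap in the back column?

high: front /i/, central /ɨ/, back /ɯ/.
high-mid: front /e/, central /ɘ/, back —.
low-mid: front /ɛ/, central /ɜ/, back /ʌ/.
Every height has a back member except high-mid, where /ɤ/ would be expected.

high-mid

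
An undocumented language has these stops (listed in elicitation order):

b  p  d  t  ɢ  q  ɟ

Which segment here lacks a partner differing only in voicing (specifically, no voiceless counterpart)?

Bilabial: /p/ ~ /b/
Alveolar: /t/ ~ /d/
Uvular: /q/ ~ /ɢ/
Palatal: only /ɟ/ (voiced); no voiceless partner.
So /ɟ/ is the unpaired segment.

/ɟ/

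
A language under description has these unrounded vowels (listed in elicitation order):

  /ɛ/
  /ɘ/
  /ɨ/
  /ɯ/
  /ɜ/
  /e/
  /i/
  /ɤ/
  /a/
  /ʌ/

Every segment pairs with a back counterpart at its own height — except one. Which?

High: /i/ ~ /ɨ/ ~ /ɯ/
High-mid: /e/ ~ /ɘ/ ~ /ɤ/
Low-mid: /ɛ/ ~ /ɜ/ ~ /ʌ/
Low: only /a/ (front); no back partner.
So /a/ is the unpaired segment.

/a/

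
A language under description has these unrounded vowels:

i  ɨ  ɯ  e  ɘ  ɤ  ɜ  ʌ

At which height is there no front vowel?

height            front     central   back    
high              i         ɨ         ɯ       
high-mid          e         ɘ         ɤ       
low-mid           —         ɜ         ʌ       
Every height has a front member except low-mid, where /ɛ/ would be expected.

low-mid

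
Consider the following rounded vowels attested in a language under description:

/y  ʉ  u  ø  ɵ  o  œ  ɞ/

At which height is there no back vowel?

Front: /y/ (high), /ø/ (high-mid), /œ/ (low-mid).
Central: /ʉ/ (high), /ɵ/ (high-mid), /ɞ/ (low-mid).
Back: /u/ (high), /o/ (high-mid).
Every height has a back member except low-mid, where /ɔ/ would be expected.

low-mid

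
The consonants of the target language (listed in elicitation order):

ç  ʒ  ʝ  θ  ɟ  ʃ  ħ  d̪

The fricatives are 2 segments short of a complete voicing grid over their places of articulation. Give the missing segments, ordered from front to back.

dental: voiceless /θ/, voiced —.
postalveolar: voiceless /ʃ/, voiced /ʒ/.
palatal: voiceless /ç/, voiced /ʝ/.
pharyngeal: voiceless /ħ/, voiced —.
Gaps, from front to back: dental lacks voiced (/ð/); pharyngeal lacks voiced (/ʕ/).

/ð/, /ʕ/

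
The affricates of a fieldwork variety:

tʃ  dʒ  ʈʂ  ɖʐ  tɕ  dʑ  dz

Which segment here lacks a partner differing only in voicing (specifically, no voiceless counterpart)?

/dz/

Postalveolar: /tʃ/ ~ /dʒ/
Retroflex: /ʈʂ/ ~ /ɖʐ/
Alveolo-palatal: /tɕ/ ~ /dʑ/
Alveolar: only /dz/ (voiced); no voiceless partner.
So /dz/ is the unpaired segment.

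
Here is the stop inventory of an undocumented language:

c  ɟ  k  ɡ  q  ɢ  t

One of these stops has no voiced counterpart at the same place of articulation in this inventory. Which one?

/t/

Palatal: /c/ ~ /ɟ/
Velar: /k/ ~ /ɡ/
Uvular: /q/ ~ /ɢ/
Alveolar: only /t/ (voiceless); no voiced partner.
So /t/ is the unpaired segment.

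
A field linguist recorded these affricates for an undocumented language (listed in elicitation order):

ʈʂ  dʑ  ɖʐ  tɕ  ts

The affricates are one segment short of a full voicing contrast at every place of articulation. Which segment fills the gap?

/dz/

Voiceless: /ts/ (alveolar), /ʈʂ/ (retroflex), /tɕ/ (alveolo-palatal).
Voiced: /ɖʐ/ (retroflex), /dʑ/ (alveolo-palatal).
The alveolar row has no voiced member, so the gap is the voiced alveolar affricate /dz/.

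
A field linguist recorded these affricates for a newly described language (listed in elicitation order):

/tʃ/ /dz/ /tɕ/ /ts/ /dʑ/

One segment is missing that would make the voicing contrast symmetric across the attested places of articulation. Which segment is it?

/dʒ/

place of articulation  voiceless  voiced  
alveolar          ts        dz      
postalveolar      tʃ        —       
alveolo-palatal   tɕ        dʑ      
The postalveolar row has no voiced member, so the gap is the voiced postalveolar affricate /dʒ/.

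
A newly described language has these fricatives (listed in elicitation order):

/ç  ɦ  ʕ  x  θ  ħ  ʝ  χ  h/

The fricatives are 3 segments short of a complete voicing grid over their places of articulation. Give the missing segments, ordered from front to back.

/ð/, /ɣ/, /ʁ/

dental: voiceless /θ/, voiced —.
palatal: voiceless /ç/, voiced /ʝ/.
velar: voiceless /x/, voiced —.
uvular: voiceless /χ/, voiced —.
pharyngeal: voiceless /ħ/, voiced /ʕ/.
glottal: voiceless /h/, voiced /ɦ/.
Gaps, from front to back: dental lacks voiced (/ð/); velar lacks voiced (/ɣ/); uvular lacks voiced (/ʁ/).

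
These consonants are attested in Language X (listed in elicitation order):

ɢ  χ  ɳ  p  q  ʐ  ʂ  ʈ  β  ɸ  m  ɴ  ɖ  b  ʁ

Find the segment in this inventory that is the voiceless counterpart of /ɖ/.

/ʈ/

/ɖ/ is a voiced retroflex stop.
The voiceless counterpart is a voiceless retroflex stop — in this inventory, /ʈ/.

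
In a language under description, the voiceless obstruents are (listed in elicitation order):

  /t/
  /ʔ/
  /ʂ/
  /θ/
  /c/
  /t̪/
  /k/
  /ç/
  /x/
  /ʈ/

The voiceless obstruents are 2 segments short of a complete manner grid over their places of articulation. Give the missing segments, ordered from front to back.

dental: stop /t̪/, fricative /θ/.
alveolar: stop /t/, fricative —.
retroflex: stop /ʈ/, fricative /ʂ/.
palatal: stop /c/, fricative /ç/.
velar: stop /k/, fricative /x/.
glottal: stop /ʔ/, fricative —.
Gaps, from front to back: alveolar lacks fricative (/s/); glottal lacks fricative (/h/).

/s/, /h/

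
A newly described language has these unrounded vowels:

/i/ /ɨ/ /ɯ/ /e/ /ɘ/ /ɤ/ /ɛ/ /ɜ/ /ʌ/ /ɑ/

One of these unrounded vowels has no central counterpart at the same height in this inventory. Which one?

High: /i/ ~ /ɨ/ ~ /ɯ/
High-mid: /e/ ~ /ɘ/ ~ /ɤ/
Low-mid: /ɛ/ ~ /ɜ/ ~ /ʌ/
Low: only /ɑ/ (back); no central partner.
So /ɑ/ is the unpaired segment.

/ɑ/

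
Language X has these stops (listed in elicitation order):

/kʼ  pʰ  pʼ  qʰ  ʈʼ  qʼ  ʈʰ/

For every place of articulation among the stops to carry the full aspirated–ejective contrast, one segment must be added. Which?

bilabial: aspirated /pʰ/, ejective /pʼ/.
retroflex: aspirated /ʈʰ/, ejective /ʈʼ/.
velar: aspirated —, ejective /kʼ/.
uvular: aspirated /qʰ/, ejective /qʼ/.
The velar row has no aspirated member, so the gap is the aspirated velar stop /kʰ/.

/kʰ/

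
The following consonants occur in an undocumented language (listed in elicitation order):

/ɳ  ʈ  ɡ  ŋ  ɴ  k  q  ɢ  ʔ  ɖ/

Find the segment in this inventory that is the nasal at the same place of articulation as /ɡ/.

/ŋ/

/ɡ/ is a voiced velar stop.
The nasal at the same place is a velar nasal — in this inventory, /ŋ/.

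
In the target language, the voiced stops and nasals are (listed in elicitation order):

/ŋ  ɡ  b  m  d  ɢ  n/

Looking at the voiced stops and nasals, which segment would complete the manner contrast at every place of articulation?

Oral stop: /b/ (bilabial), /d/ (alveolar), /ɡ/ (velar), /ɢ/ (uvular).
Nasal: /m/ (bilabial), /n/ (alveolar), /ŋ/ (velar).
The uvular row has no nasal member, so the gap is the uvular nasal /ɴ/.

/ɴ/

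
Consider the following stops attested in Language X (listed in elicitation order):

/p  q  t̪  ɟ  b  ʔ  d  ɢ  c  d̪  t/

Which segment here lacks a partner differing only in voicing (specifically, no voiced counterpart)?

Bilabial: /p/ ~ /b/
Dental: /t̪/ ~ /d̪/
Alveolar: /t/ ~ /d/
Palatal: /c/ ~ /ɟ/
Uvular: /q/ ~ /ɢ/
Glottal: only /ʔ/ (voiceless); no voiced partner.
So /ʔ/ is the unpaired segment.

/ʔ/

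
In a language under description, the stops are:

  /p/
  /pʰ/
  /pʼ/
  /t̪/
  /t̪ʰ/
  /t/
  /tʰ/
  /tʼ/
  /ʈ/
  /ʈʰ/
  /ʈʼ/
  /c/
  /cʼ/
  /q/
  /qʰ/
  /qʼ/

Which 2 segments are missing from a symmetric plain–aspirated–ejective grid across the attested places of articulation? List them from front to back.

/t̪ʼ/, /cʰ/

bilabial: plain /p/, aspirated /pʰ/, ejective /pʼ/.
dental: plain /t̪/, aspirated /t̪ʰ/, ejective —.
alveolar: plain /t/, aspirated /tʰ/, ejective /tʼ/.
retroflex: plain /ʈ/, aspirated /ʈʰ/, ejective /ʈʼ/.
palatal: plain /c/, aspirated —, ejective /cʼ/.
uvular: plain /q/, aspirated /qʰ/, ejective /qʼ/.
Gaps, from front to back: dental lacks ejective (/t̪ʼ/); palatal lacks aspirated (/cʰ/).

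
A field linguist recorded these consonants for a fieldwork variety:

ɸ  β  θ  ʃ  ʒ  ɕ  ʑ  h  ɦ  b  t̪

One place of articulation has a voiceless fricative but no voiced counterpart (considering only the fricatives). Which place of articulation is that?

dental

place of articulation  voiceless  voiced  
bilabial          ɸ         β       
dental            θ         —       
postalveolar      ʃ         ʒ       
alveolo-palatal   ɕ         ʑ       
glottal           h         ɦ       
Every place of articulation has a voiced member except dental, where /ð/ would be expected.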